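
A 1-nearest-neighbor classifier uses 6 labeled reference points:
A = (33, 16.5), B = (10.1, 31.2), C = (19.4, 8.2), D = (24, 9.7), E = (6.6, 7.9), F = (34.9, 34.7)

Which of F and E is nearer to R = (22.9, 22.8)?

F

Compare squared distances:
|RF|² = (22.9−34.9)² + (22.8−34.7)² = 144 + 141.61 = 285.61
|RE|² = (22.9−6.6)² + (22.8−7.9)² = 265.69 + 222.01 = 487.7
285.61 < 487.7, so F is closer.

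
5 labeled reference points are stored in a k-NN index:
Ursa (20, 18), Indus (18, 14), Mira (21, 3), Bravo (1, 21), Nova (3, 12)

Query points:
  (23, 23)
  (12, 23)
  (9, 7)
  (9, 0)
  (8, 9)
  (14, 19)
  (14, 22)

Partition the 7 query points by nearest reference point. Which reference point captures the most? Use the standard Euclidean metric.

Ursa

(23, 23) — d² to each: Ursa:34, Indus:106, Mira:404, Bravo:488, Nova:521 → nearest is Ursa
(12, 23) — d² to each: Ursa:89, Indus:117, Mira:481, Bravo:125, Nova:202 → nearest is Ursa
(9, 7) — d² to each: Ursa:242, Indus:130, Mira:160, Bravo:260, Nova:61 → nearest is Nova
(9, 0) — d² to each: Ursa:445, Indus:277, Mira:153, Bravo:505, Nova:180 → nearest is Mira
(8, 9) — d² to each: Ursa:225, Indus:125, Mira:205, Bravo:193, Nova:34 → nearest is Nova
(14, 19) — d² to each: Ursa:37, Indus:41, Mira:305, Bravo:173, Nova:170 → nearest is Ursa
(14, 22) — d² to each: Ursa:52, Indus:80, Mira:410, Bravo:170, Nova:221 → nearest is Ursa
Tally — Ursa:4, Mira:1, Nova:2. Ursa captures the most (4).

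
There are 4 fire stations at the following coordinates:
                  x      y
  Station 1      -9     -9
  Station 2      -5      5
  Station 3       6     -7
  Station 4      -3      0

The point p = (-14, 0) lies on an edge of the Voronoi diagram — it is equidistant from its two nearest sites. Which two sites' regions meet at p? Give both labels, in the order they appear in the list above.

Squared distances from p to each site:
d²(p, Station 1) = 25 + 81 = 106
d²(p, Station 2) = 81 + 25 = 106
d²(p, Station 3) = 400 + 49 = 449
d²(p, Station 4) = 121 + 0 = 121
p is equidistant from Station 1 and Station 2 (both at squared distance 106), and every other site is strictly farther — so p lies on the Station 1–Station 2 Voronoi edge.

Station 1 and Station 2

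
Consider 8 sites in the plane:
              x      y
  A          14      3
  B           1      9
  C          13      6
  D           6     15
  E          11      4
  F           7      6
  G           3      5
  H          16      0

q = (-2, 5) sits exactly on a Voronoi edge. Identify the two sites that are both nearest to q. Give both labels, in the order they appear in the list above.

Squared distances from q to each site:
|qA|² = (-2−14)² + (5−3)² = 256 + 4 = 260
|qB|² = (-2−1)² + (5−9)² = 9 + 16 = 25
|qC|² = (-2−13)² + (5−6)² = 225 + 1 = 226
|qD|² = (-2−6)² + (5−15)² = 64 + 100 = 164
|qE|² = (-2−11)² + (5−4)² = 169 + 1 = 170
|qF|² = (-2−7)² + (5−6)² = 81 + 1 = 82
|qG|² = (-2−3)² + (5−5)² = 25 + 0 = 25
|qH|² = (-2−16)² + (5−0)² = 324 + 25 = 349
q is equidistant from B and G (both at squared distance 25), and every other site is strictly farther — so q lies on the B–G Voronoi edge.

B and G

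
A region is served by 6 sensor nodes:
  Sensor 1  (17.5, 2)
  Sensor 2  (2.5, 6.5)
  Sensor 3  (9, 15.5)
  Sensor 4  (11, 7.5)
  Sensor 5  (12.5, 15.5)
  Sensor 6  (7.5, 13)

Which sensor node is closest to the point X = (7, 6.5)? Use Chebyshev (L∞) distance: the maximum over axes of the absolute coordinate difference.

Sensor 4

d(X, Sensor 1) = max(10.5, 4.5) = 10.5
d(X, Sensor 2) = max(4.5, 0) = 4.5
d(X, Sensor 3) = max(2, 9) = 9
d(X, Sensor 4) = max(4, 1) = 4
d(X, Sensor 5) = max(5.5, 9) = 9
d(X, Sensor 6) = max(0.5, 6.5) = 6.5
Sensor 4 is nearest.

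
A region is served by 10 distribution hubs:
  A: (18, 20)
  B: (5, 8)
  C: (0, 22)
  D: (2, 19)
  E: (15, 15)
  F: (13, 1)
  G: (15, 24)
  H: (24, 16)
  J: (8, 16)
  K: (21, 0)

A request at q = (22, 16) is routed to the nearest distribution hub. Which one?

H

Since √ is increasing, it suffices to compare squared distances:
|qA|² = 16 + 16 = 32
|qB|² = 289 + 64 = 353
|qC|² = 484 + 36 = 520
|qD|² = 400 + 9 = 409
|qE|² = 49 + 1 = 50
|qF|² = 81 + 225 = 306
|qG|² = 49 + 64 = 113
|qH|² = 4 + 0 = 4
|qJ|² = 196 + 0 = 196
|qK|² = 1 + 256 = 257
H is nearest.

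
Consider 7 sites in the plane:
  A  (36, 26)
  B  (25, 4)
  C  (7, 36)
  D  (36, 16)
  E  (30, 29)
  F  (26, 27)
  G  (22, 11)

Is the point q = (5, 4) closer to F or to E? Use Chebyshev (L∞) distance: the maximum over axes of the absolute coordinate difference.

F

d(q,F) = max(21, 23) = 23
d(q,E) = max(25, 25) = 25
23 < 25, so F is closer.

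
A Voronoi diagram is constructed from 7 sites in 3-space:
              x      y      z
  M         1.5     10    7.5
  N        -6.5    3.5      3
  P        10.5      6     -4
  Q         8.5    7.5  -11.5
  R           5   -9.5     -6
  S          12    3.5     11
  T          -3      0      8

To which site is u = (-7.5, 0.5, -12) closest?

Compare squared distances (the ordering matches that of the actual distances):
|uM|² = (-7.5−1.5)² + (0.5−10)² + (-12−7.5)² = 81 + 90.25 + 380.25 = 551.5
|uN|² = (-7.5−(-6.5))² + (0.5−3.5)² + (-12−3)² = 1 + 9 + 225 = 235
|uP|² = (-7.5−10.5)² + (0.5−6)² + (-12−(-4))² = 324 + 30.25 + 64 = 418.25
|uQ|² = (-7.5−8.5)² + (0.5−7.5)² + (-12−(-11.5))² = 256 + 49 + 0.25 = 305.25
|uR|² = (-7.5−5)² + (0.5−(-9.5))² + (-12−(-6))² = 156.25 + 100 + 36 = 292.25
|uS|² = (-7.5−12)² + (0.5−3.5)² + (-12−11)² = 380.25 + 9 + 529 = 918.25
|uT|² = (-7.5−(-3))² + (0.5−0)² + (-12−8)² = 20.25 + 0.25 + 400 = 420.5
The smallest is to N, so u lies in the Voronoi region of N.

N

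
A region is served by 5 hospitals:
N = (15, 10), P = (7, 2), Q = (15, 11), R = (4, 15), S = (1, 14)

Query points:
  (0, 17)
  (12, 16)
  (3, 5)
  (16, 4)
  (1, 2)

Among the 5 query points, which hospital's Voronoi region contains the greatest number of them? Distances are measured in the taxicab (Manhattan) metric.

(0, 17) — d to each: N:22, P:22, Q:21, R:6, S:4 → nearest is S
(12, 16) — d to each: N:9, P:19, Q:8, R:9, S:13 → nearest is Q
(3, 5) — d to each: N:17, P:7, Q:18, R:11, S:11 → nearest is P
(16, 4) — d to each: N:7, P:11, Q:8, R:23, S:25 → nearest is N
(1, 2) — d to each: N:22, P:6, Q:23, R:16, S:12 → nearest is P
Tally — N:1, P:2, Q:1, S:1. P captures the most (2).

P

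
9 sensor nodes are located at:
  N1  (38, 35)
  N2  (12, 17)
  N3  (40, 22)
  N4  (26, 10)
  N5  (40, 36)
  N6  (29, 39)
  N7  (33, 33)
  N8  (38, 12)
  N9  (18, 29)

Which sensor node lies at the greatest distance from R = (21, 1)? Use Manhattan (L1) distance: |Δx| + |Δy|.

N5

d(R,N1) = |21−38| + |1−35| = 17 + 34 = 51
d(R,N2) = |21−12| + |1−17| = 9 + 16 = 25
d(R,N3) = |21−40| + |1−22| = 19 + 21 = 40
d(R,N4) = |21−26| + |1−10| = 5 + 9 = 14
d(R,N5) = |21−40| + |1−36| = 19 + 35 = 54
d(R,N6) = |21−29| + |1−39| = 8 + 38 = 46
d(R,N7) = |21−33| + |1−33| = 12 + 32 = 44
d(R,N8) = |21−38| + |1−12| = 17 + 11 = 28
d(R,N9) = |21−18| + |1−29| = 3 + 28 = 31
The largest is to N5.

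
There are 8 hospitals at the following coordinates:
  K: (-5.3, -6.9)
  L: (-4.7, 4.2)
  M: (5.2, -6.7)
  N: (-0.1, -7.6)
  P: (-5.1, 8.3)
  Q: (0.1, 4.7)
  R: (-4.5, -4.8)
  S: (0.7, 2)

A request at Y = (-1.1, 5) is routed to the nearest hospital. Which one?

Q

Since √ is increasing, it suffices to compare squared distances:
|YK|² = 17.64 + 141.61 = 159.25
|YL|² = 12.96 + 0.64 = 13.6
|YM|² = 39.69 + 136.89 = 176.58
|YN|² = 1 + 158.76 = 159.76
|YP|² = 16 + 10.89 = 26.89
|YQ|² = 1.44 + 0.09 = 1.53
|YR|² = 11.56 + 96.04 = 107.6
|YS|² = 3.24 + 9 = 12.24
Q is nearest.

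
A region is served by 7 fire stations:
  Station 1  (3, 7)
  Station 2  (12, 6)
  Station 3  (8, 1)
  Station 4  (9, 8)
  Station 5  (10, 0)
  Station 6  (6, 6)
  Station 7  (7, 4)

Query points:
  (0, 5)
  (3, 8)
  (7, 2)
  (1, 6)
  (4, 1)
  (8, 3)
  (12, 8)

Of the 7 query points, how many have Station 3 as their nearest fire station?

2

(0, 5) — d² to each: Station 1:13, Station 2:145, Station 3:80, Station 4:90, Station 5:125, Station 6:37, Station 7:50 → nearest is Station 1
(3, 8) — d² to each: Station 1:1, Station 2:85, Station 3:74, Station 4:36, Station 5:113, Station 6:13, Station 7:32 → nearest is Station 1
(7, 2) — d² to each: Station 1:41, Station 2:41, Station 3:2, Station 4:40, Station 5:13, Station 6:17, Station 7:4 → nearest is Station 3
(1, 6) — d² to each: Station 1:5, Station 2:121, Station 3:74, Station 4:68, Station 5:117, Station 6:25, Station 7:40 → nearest is Station 1
(4, 1) — d² to each: Station 1:37, Station 2:89, Station 3:16, Station 4:74, Station 5:37, Station 6:29, Station 7:18 → nearest is Station 3
(8, 3) — d² to each: Station 1:41, Station 2:25, Station 3:4, Station 4:26, Station 5:13, Station 6:13, Station 7:2 → nearest is Station 7
(12, 8) — d² to each: Station 1:82, Station 2:4, Station 3:65, Station 4:9, Station 5:68, Station 6:40, Station 7:41 → nearest is Station 2
2 of the 7 points have Station 3 as nearest.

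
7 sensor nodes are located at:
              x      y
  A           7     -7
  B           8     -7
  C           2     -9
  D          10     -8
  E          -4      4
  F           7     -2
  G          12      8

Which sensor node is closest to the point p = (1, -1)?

F

Since √ is increasing, it suffices to compare squared distances:
|pA|² = (1−7)² + (-1−(-7))² = 36 + 36 = 72
|pB|² = (1−8)² + (-1−(-7))² = 49 + 36 = 85
|pC|² = (1−2)² + (-1−(-9))² = 1 + 64 = 65
|pD|² = (1−10)² + (-1−(-8))² = 81 + 49 = 130
|pE|² = (1−(-4))² + (-1−4)² = 25 + 25 = 50
|pF|² = (1−7)² + (-1−(-2))² = 36 + 1 = 37
|pG|² = (1−12)² + (-1−8)² = 121 + 81 = 202
F is nearest.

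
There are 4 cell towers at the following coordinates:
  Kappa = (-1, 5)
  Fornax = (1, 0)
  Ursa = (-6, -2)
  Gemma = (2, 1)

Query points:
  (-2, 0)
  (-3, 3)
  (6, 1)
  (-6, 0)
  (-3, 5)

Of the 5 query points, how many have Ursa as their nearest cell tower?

1

(-2, 0) — d² to each: Kappa:26, Fornax:9, Ursa:20, Gemma:17 → nearest is Fornax
(-3, 3) — d² to each: Kappa:8, Fornax:25, Ursa:34, Gemma:29 → nearest is Kappa
(6, 1) — d² to each: Kappa:65, Fornax:26, Ursa:153, Gemma:16 → nearest is Gemma
(-6, 0) — d² to each: Kappa:50, Fornax:49, Ursa:4, Gemma:65 → nearest is Ursa
(-3, 5) — d² to each: Kappa:4, Fornax:41, Ursa:58, Gemma:41 → nearest is Kappa
1 of the 5 points has Ursa as nearest.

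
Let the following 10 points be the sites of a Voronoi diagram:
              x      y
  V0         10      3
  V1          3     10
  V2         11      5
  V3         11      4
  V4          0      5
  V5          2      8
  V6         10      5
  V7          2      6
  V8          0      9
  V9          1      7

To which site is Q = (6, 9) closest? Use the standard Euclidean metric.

Squared Euclidean distances:
|QV0|² = (6−10)² + (9−3)² = 16 + 36 = 52
|QV1|² = (6−3)² + (9−10)² = 9 + 1 = 10
|QV2|² = (6−11)² + (9−5)² = 25 + 16 = 41
|QV3|² = (6−11)² + (9−4)² = 25 + 25 = 50
|QV4|² = (6−0)² + (9−5)² = 36 + 16 = 52
|QV5|² = (6−2)² + (9−8)² = 16 + 1 = 17
|QV6|² = (6−10)² + (9−5)² = 16 + 16 = 32
|QV7|² = (6−2)² + (9−6)² = 16 + 9 = 25
|QV8|² = (6−0)² + (9−9)² = 36 + 0 = 36
|QV9|² = (6−1)² + (9−7)² = 25 + 4 = 29
The smallest is to V1, so Q lies in the Voronoi region of V1.

V1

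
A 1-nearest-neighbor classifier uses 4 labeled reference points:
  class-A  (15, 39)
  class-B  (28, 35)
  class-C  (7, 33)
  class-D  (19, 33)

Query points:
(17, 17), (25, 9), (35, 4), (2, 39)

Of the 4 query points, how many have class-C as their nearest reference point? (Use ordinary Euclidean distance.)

(17, 17) — d² to each: class-A:488, class-B:445, class-C:356, class-D:260 → nearest is class-D
(25, 9) — d² to each: class-A:1000, class-B:685, class-C:900, class-D:612 → nearest is class-D
(35, 4) — d² to each: class-A:1625, class-B:1010, class-C:1625, class-D:1097 → nearest is class-B
(2, 39) — d² to each: class-A:169, class-B:692, class-C:61, class-D:325 → nearest is class-C
1 of the 4 points has class-C as nearest.

1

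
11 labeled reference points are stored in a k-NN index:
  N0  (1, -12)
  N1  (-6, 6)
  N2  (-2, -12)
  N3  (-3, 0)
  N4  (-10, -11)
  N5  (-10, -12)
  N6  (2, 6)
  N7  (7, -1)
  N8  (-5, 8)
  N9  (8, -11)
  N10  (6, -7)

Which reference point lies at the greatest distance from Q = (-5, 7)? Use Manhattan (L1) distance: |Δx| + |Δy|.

d(Q,N0) = |-5−1| + |7−(-12)| = 6 + 19 = 25
d(Q,N1) = |-5−(-6)| + |7−6| = 1 + 1 = 2
d(Q,N2) = |-5−(-2)| + |7−(-12)| = 3 + 19 = 22
d(Q,N3) = |-5−(-3)| + |7−0| = 2 + 7 = 9
d(Q,N4) = |-5−(-10)| + |7−(-11)| = 5 + 18 = 23
d(Q,N5) = |-5−(-10)| + |7−(-12)| = 5 + 19 = 24
d(Q,N6) = |-5−2| + |7−6| = 7 + 1 = 8
d(Q,N7) = |-5−7| + |7−(-1)| = 12 + 8 = 20
d(Q,N8) = |-5−(-5)| + |7−8| = 0 + 1 = 1
d(Q,N9) = |-5−8| + |7−(-11)| = 13 + 18 = 31
d(Q, N10) = |-5−6| + |7−(-7)| = 11 + 14 = 25
The largest is to N9.

N9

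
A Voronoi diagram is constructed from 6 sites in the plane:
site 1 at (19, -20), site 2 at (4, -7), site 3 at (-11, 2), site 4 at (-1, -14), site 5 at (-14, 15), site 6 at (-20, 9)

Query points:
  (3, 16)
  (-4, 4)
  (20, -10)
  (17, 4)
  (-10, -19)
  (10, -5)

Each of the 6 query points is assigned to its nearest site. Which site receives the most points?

site 2

(3, 16) — d² to each: site 1:1552, site 2:530, site 3:392, site 4:916, site 5:290, site 6:578 → nearest is site 5
(-4, 4) — d² to each: site 1:1105, site 2:185, site 3:53, site 4:333, site 5:221, site 6:281 → nearest is site 3
(20, -10) — d² to each: site 1:101, site 2:265, site 3:1105, site 4:457, site 5:1781, site 6:1961 → nearest is site 1
(17, 4) — d² to each: site 1:580, site 2:290, site 3:788, site 4:648, site 5:1082, site 6:1394 → nearest is site 2
(-10, -19) — d² to each: site 1:842, site 2:340, site 3:442, site 4:106, site 5:1172, site 6:884 → nearest is site 4
(10, -5) — d² to each: site 1:306, site 2:40, site 3:490, site 4:202, site 5:976, site 6:1096 → nearest is site 2
Tally — site 1:1, site 2:2, site 3:1, site 4:1, site 5:1. site 2 captures the most (2).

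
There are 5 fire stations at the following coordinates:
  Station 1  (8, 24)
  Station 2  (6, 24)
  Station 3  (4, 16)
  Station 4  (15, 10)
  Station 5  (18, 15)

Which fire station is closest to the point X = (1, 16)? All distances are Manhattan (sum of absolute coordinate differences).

d(X, Station 1) = |1−8| + |16−24| = 7 + 8 = 15
d(X, Station 2) = |1−6| + |16−24| = 5 + 8 = 13
d(X, Station 3) = |1−4| + |16−16| = 3 + 0 = 3
d(X, Station 4) = |1−15| + |16−10| = 14 + 6 = 20
d(X, Station 5) = |1−18| + |16−15| = 17 + 1 = 18
Station 3 is nearest.

Station 3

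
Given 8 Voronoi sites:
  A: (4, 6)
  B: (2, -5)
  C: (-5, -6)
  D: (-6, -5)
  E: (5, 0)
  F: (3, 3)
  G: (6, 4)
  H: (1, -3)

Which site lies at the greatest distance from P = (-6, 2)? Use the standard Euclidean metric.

Since √ is increasing, it suffices to compare squared distances:
|PA|² = 100 + 16 = 116
|PB|² = 64 + 49 = 113
|PC|² = 1 + 64 = 65
|PD|² = 0 + 49 = 49
|PE|² = 121 + 4 = 125
|PF|² = 81 + 1 = 82
|PG|² = 144 + 4 = 148
|PH|² = 49 + 25 = 74
The largest is to G.

G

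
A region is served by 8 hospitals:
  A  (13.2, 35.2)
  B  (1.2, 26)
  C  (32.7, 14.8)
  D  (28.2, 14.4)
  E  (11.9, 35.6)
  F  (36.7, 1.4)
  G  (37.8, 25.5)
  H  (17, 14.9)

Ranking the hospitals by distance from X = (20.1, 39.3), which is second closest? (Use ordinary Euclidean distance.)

E

Since √ is increasing, it suffices to compare squared distances:
|XA|² = 47.61 + 16.81 = 64.42
|XB|² = 357.21 + 176.89 = 534.1
|XC|² = 158.76 + 600.25 = 759.01
|XD|² = 65.61 + 620.01 = 685.62
|XE|² = 67.24 + 13.69 = 80.93
|XF|² = 275.56 + 1436.41 = 1711.97
|XG|² = 313.29 + 190.44 = 503.73
|XH|² = 9.61 + 595.36 = 604.97
Sorted ascending: A, E, G, … — the second-nearest is E.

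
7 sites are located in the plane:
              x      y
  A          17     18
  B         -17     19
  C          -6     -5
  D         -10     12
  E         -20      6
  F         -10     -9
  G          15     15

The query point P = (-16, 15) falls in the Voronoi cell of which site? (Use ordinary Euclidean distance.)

B

Since √ is increasing, it suffices to compare squared distances:
|PA|² = (-16−17)² + (15−18)² = 1089 + 9 = 1098
|PB|² = (-16−(-17))² + (15−19)² = 1 + 16 = 17
|PC|² = (-16−(-6))² + (15−(-5))² = 100 + 400 = 500
|PD|² = (-16−(-10))² + (15−12)² = 36 + 9 = 45
|PE|² = (-16−(-20))² + (15−6)² = 16 + 81 = 97
|PF|² = (-16−(-10))² + (15−(-9))² = 36 + 576 = 612
|PG|² = (-16−15)² + (15−15)² = 961 + 0 = 961
The smallest is to B, so P lies in the Voronoi region of B.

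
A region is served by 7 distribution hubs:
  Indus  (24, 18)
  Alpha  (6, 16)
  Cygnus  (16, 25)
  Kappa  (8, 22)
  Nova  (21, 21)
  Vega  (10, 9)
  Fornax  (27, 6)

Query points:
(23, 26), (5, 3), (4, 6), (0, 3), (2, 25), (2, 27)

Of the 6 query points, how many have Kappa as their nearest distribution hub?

(23, 26) — d² to each: Indus:65, Alpha:389, Cygnus:50, Kappa:241, Nova:29, Vega:458, Fornax:416 → nearest is Nova
(5, 3) — d² to each: Indus:586, Alpha:170, Cygnus:605, Kappa:370, Nova:580, Vega:61, Fornax:493 → nearest is Vega
(4, 6) — d² to each: Indus:544, Alpha:104, Cygnus:505, Kappa:272, Nova:514, Vega:45, Fornax:529 → nearest is Vega
(0, 3) — d² to each: Indus:801, Alpha:205, Cygnus:740, Kappa:425, Nova:765, Vega:136, Fornax:738 → nearest is Vega
(2, 25) — d² to each: Indus:533, Alpha:97, Cygnus:196, Kappa:45, Nova:377, Vega:320, Fornax:986 → nearest is Kappa
(2, 27) — d² to each: Indus:565, Alpha:137, Cygnus:200, Kappa:61, Nova:397, Vega:388, Fornax:1066 → nearest is Kappa
2 of the 6 points have Kappa as nearest.

2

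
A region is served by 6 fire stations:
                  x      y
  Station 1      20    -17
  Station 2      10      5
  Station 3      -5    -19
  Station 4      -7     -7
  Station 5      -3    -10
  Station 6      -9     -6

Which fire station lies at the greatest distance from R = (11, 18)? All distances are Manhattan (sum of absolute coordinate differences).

d(R, Station 1) = |11−20| + |18−(-17)| = 9 + 35 = 44
d(R, Station 2) = |11−10| + |18−5| = 1 + 13 = 14
d(R, Station 3) = |11−(-5)| + |18−(-19)| = 16 + 37 = 53
d(R, Station 4) = |11−(-7)| + |18−(-7)| = 18 + 25 = 43
d(R, Station 5) = |11−(-3)| + |18−(-10)| = 14 + 28 = 42
d(R, Station 6) = |11−(-9)| + |18−(-6)| = 20 + 24 = 44
The largest is to Station 3.

Station 3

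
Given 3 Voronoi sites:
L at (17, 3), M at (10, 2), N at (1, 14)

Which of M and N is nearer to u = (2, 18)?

N

Compare squared distances:
|uM|² = (2−10)² + (18−2)² = 64 + 256 = 320
|uN|² = (2−1)² + (18−14)² = 1 + 16 = 17
320 > 17, so N is closer.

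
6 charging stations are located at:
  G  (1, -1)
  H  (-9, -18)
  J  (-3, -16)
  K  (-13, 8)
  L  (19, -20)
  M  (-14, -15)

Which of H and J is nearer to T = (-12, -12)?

Compare squared distances:
|TH|² = (-12−(-9))² + (-12−(-18))² = 9 + 36 = 45
|TJ|² = (-12−(-3))² + (-12−(-16))² = 81 + 16 = 97
45 < 97, so H is closer.

H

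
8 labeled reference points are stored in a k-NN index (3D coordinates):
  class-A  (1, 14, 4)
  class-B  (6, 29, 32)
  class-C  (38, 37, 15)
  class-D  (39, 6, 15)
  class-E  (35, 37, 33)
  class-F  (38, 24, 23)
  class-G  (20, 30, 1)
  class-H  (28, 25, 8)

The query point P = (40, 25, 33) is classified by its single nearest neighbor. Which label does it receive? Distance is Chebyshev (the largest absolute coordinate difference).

class-F

d(P, class-A) = max(39, 11, 29) = 39
d(P, class-B) = max(34, 4, 1) = 34
d(P, class-C) = max(2, 12, 18) = 18
d(P, class-D) = max(1, 19, 18) = 19
d(P, class-E) = max(5, 12, 0) = 12
d(P, class-F) = max(2, 1, 10) = 10
d(P, class-G) = max(20, 5, 32) = 32
d(P, class-H) = max(12, 0, 25) = 25
Minimum is at class-F.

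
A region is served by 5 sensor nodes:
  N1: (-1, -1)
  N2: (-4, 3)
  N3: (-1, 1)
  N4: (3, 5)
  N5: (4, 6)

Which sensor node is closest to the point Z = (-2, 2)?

N3

Squared Euclidean distances:
|ZN1|² = (-2−(-1))² + (2−(-1))² = 1 + 9 = 10
|ZN2|² = (-2−(-4))² + (2−3)² = 4 + 1 = 5
|ZN3|² = (-2−(-1))² + (2−1)² = 1 + 1 = 2
|ZN4|² = (-2−3)² + (2−5)² = 25 + 9 = 34
|ZN5|² = (-2−4)² + (2−6)² = 36 + 16 = 52
N3 is nearest.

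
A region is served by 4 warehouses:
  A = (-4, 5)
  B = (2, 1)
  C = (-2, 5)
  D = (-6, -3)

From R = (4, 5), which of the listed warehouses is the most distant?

D

Since √ is increasing, it suffices to compare squared distances:
|RA|² = (4−(-4))² + (5−5)² = 64 + 0 = 64
|RB|² = (4−2)² + (5−1)² = 4 + 16 = 20
|RC|² = (4−(-2))² + (5−5)² = 36 + 0 = 36
|RD|² = (4−(-6))² + (5−(-3))² = 100 + 64 = 164
The largest is to D.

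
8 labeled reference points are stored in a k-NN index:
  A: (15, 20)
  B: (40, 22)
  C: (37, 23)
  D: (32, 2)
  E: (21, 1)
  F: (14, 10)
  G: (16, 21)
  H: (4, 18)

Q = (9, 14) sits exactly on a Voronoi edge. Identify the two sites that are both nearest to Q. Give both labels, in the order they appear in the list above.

Squared distances from Q to each site:
|QA|² = (9−15)² + (14−20)² = 36 + 36 = 72
|QB|² = (9−40)² + (14−22)² = 961 + 64 = 1025
|QC|² = (9−37)² + (14−23)² = 784 + 81 = 865
|QD|² = (9−32)² + (14−2)² = 529 + 144 = 673
|QE|² = (9−21)² + (14−1)² = 144 + 169 = 313
|QF|² = (9−14)² + (14−10)² = 25 + 16 = 41
|QG|² = (9−16)² + (14−21)² = 49 + 49 = 98
|QH|² = (9−4)² + (14−18)² = 25 + 16 = 41
Q is equidistant from F and H (both at squared distance 41), and every other site is strictly farther — so Q lies on the F–H Voronoi edge.

F and H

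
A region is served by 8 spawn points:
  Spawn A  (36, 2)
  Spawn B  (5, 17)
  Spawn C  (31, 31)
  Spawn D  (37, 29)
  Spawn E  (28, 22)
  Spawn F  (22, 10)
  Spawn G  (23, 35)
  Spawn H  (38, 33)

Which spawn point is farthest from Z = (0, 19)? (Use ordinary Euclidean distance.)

Spawn H

Compare squared distances (the ordering matches that of the actual distances):
d²(Z, Spawn A) = 1296 + 289 = 1585
d²(Z, Spawn B) = 25 + 4 = 29
d²(Z, Spawn C) = 961 + 144 = 1105
d²(Z, Spawn D) = 1369 + 100 = 1469
d²(Z, Spawn E) = 784 + 9 = 793
d²(Z, Spawn F) = 484 + 81 = 565
d²(Z, Spawn G) = 529 + 256 = 785
d²(Z, Spawn H) = 1444 + 196 = 1640
The largest is to Spawn H.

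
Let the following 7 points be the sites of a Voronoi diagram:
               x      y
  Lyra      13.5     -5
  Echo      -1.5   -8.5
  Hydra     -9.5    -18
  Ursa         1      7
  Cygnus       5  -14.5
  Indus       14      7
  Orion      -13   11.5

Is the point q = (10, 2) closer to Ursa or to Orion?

Compare squared distances:
d²(q, Ursa) = (10−1)² + (2−7)² = 81 + 25 = 106
d²(q, Orion) = (10−(-13))² + (2−11.5)² = 529 + 90.25 = 619.25
106 < 619.25, so Ursa is closer.

Ursa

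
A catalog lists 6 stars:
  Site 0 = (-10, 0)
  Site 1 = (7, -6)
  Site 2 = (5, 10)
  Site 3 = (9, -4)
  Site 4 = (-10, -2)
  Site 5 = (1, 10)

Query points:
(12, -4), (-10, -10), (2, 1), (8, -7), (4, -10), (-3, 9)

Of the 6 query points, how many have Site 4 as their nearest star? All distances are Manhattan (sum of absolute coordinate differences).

1

(12, -4) — d to each: Site 0:26, Site 1:7, Site 2:21, Site 3:3, Site 4:24, Site 5:25 → nearest is Site 3
(-10, -10) — d to each: Site 0:10, Site 1:21, Site 2:35, Site 3:25, Site 4:8, Site 5:31 → nearest is Site 4
(2, 1) — d to each: Site 0:13, Site 1:12, Site 2:12, Site 3:12, Site 4:15, Site 5:10 → nearest is Site 5
(8, -7) — d to each: Site 0:25, Site 1:2, Site 2:20, Site 3:4, Site 4:23, Site 5:24 → nearest is Site 1
(4, -10) — d to each: Site 0:24, Site 1:7, Site 2:21, Site 3:11, Site 4:22, Site 5:23 → nearest is Site 1
(-3, 9) — d to each: Site 0:16, Site 1:25, Site 2:9, Site 3:25, Site 4:18, Site 5:5 → nearest is Site 5
1 of the 6 points has Site 4 as nearest.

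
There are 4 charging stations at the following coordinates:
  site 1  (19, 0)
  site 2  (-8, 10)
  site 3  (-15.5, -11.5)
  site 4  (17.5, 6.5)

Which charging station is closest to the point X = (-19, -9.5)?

site 3

Since √ is increasing, it suffices to compare squared distances:
d²(X, site 1) = (-19−19)² + (-9.5−0)² = 1444 + 90.25 = 1534.25
d²(X, site 2) = (-19−(-8))² + (-9.5−10)² = 121 + 380.25 = 501.25
d²(X, site 3) = (-19−(-15.5))² + (-9.5−(-11.5))² = 12.25 + 4 = 16.25
d²(X, site 4) = (-19−17.5)² + (-9.5−6.5)² = 1332.25 + 256 = 1588.25
site 3 is nearest.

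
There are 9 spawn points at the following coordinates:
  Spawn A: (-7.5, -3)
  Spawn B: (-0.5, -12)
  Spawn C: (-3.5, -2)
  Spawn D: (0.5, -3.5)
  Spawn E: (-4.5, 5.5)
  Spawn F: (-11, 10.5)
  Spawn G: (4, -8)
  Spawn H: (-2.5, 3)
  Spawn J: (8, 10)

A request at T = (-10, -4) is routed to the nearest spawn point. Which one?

Since √ is increasing, it suffices to compare squared distances:
d²(T, Spawn A) = (-10−(-7.5))² + (-4−(-3))² = 6.25 + 1 = 7.25
d²(T, Spawn B) = (-10−(-0.5))² + (-4−(-12))² = 90.25 + 64 = 154.25
d²(T, Spawn C) = (-10−(-3.5))² + (-4−(-2))² = 42.25 + 4 = 46.25
d²(T, Spawn D) = (-10−0.5)² + (-4−(-3.5))² = 110.25 + 0.25 = 110.5
d²(T, Spawn E) = (-10−(-4.5))² + (-4−5.5)² = 30.25 + 90.25 = 120.5
d²(T, Spawn F) = (-10−(-11))² + (-4−10.5)² = 1 + 210.25 = 211.25
d²(T, Spawn G) = (-10−4)² + (-4−(-8))² = 196 + 16 = 212
d²(T, Spawn H) = (-10−(-2.5))² + (-4−3)² = 56.25 + 49 = 105.25
d²(T, Spawn J) = (-10−8)² + (-4−10)² = 324 + 196 = 520
Minimum is at Spawn A.

Spawn A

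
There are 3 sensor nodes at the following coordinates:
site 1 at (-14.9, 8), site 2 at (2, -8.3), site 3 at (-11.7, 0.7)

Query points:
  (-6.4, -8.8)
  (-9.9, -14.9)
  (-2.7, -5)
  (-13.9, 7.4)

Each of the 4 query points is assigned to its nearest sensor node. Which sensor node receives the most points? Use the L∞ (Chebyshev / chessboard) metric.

(-6.4, -8.8) — d to each: site 1:16.8, site 2:8.4, site 3:9.5 → nearest is site 2
(-9.9, -14.9) — d to each: site 1:22.9, site 2:11.9, site 3:15.6 → nearest is site 2
(-2.7, -5) — d to each: site 1:13, site 2:4.7, site 3:9 → nearest is site 2
(-13.9, 7.4) — d to each: site 1:1, site 2:15.9, site 3:6.7 → nearest is site 1
Tally — site 1:1, site 2:3. site 2 captures the most (3).

site 2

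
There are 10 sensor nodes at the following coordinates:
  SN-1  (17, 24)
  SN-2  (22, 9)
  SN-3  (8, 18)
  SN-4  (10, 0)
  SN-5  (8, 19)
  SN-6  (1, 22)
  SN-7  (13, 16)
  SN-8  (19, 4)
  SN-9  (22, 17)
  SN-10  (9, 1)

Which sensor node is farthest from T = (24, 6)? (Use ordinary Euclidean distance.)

Since √ is increasing, it suffices to compare squared distances:
d²(T, SN-1) = (24−17)² + (6−24)² = 49 + 324 = 373
d²(T, SN-2) = (24−22)² + (6−9)² = 4 + 9 = 13
d²(T, SN-3) = (24−8)² + (6−18)² = 256 + 144 = 400
d²(T, SN-4) = (24−10)² + (6−0)² = 196 + 36 = 232
d²(T, SN-5) = (24−8)² + (6−19)² = 256 + 169 = 425
d²(T, SN-6) = (24−1)² + (6−22)² = 529 + 256 = 785
d²(T, SN-7) = (24−13)² + (6−16)² = 121 + 100 = 221
d²(T, SN-8) = (24−19)² + (6−4)² = 25 + 4 = 29
d²(T, SN-9) = (24−22)² + (6−17)² = 4 + 121 = 125
d²(T, SN-10) = (24−9)² + (6−1)² = 225 + 25 = 250
The largest is to SN-6.

SN-6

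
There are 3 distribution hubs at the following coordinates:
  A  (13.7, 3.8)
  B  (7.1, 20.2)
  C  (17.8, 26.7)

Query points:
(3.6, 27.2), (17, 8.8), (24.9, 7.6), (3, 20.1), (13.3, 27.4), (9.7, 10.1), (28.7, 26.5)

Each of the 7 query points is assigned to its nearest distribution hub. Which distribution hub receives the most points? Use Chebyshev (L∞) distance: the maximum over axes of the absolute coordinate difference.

(3.6, 27.2) — d to each: A:23.4, B:7, C:14.2 → nearest is B
(17, 8.8) — d to each: A:5, B:11.4, C:17.9 → nearest is A
(24.9, 7.6) — d to each: A:11.2, B:17.8, C:19.1 → nearest is A
(3, 20.1) — d to each: A:16.3, B:4.1, C:14.8 → nearest is B
(13.3, 27.4) — d to each: A:23.6, B:7.2, C:4.5 → nearest is C
(9.7, 10.1) — d to each: A:6.3, B:10.1, C:16.6 → nearest is A
(28.7, 26.5) — d to each: A:22.7, B:21.6, C:10.9 → nearest is C
Tally — A:3, B:2, C:2. A captures the most (3).

A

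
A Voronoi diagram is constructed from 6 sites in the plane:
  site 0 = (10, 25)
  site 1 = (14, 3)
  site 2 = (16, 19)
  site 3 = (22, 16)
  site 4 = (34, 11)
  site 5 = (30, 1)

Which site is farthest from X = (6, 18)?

Compare squared distances (the ordering matches that of the actual distances):
d²(X, site 0) = (6−10)² + (18−25)² = 16 + 49 = 65
d²(X, site 1) = (6−14)² + (18−3)² = 64 + 225 = 289
d²(X, site 2) = (6−16)² + (18−19)² = 100 + 1 = 101
d²(X, site 3) = (6−22)² + (18−16)² = 256 + 4 = 260
d²(X, site 4) = (6−34)² + (18−11)² = 784 + 49 = 833
d²(X, site 5) = (6−30)² + (18−1)² = 576 + 289 = 865
The largest is to site 5.

site 5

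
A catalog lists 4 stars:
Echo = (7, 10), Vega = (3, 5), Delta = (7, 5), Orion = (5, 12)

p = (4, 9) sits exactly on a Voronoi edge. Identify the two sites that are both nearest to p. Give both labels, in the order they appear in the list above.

Squared distances from p to each site:
d²(p, Echo) = (4−7)² + (9−10)² = 9 + 1 = 10
d²(p, Vega) = (4−3)² + (9−5)² = 1 + 16 = 17
d²(p, Delta) = (4−7)² + (9−5)² = 9 + 16 = 25
d²(p, Orion) = (4−5)² + (9−12)² = 1 + 9 = 10
p is equidistant from Echo and Orion (both at squared distance 10), and every other site is strictly farther — so p lies on the Echo–Orion Voronoi edge.

Echo and Orion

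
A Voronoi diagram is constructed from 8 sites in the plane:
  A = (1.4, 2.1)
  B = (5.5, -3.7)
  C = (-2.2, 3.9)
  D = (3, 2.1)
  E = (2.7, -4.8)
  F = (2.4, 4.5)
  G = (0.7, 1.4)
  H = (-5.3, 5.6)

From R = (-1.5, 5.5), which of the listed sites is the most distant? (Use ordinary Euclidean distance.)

Squared Euclidean distances:
|RA|² = 8.41 + 11.56 = 19.97
|RB|² = 49 + 84.64 = 133.64
|RC|² = 0.49 + 2.56 = 3.05
|RD|² = 20.25 + 11.56 = 31.81
|RE|² = 17.64 + 106.09 = 123.73
|RF|² = 15.21 + 1 = 16.21
|RG|² = 4.84 + 16.81 = 21.65
|RH|² = 14.44 + 0.01 = 14.45
The largest is to B.

B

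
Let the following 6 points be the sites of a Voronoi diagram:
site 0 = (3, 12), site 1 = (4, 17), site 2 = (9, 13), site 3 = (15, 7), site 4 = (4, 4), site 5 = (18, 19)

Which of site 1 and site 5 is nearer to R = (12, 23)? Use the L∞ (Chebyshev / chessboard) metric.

site 5

d(R, site 1) = max(8, 6) = 8
d(R, site 5) = max(6, 4) = 6
8 > 6, so site 5 is closer.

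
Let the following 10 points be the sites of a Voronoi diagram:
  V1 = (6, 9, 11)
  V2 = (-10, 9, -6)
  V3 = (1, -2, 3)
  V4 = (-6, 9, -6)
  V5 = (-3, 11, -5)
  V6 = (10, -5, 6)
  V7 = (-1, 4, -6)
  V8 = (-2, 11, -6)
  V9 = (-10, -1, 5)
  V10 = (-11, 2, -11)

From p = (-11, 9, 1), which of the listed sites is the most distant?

Compare squared distances (the ordering matches that of the actual distances):
|pV1|² = (-11−6)² + (9−9)² + (1−11)² = 289 + 0 + 100 = 389
|pV2|² = (-11−(-10))² + (9−9)² + (1−(-6))² = 1 + 0 + 49 = 50
|pV3|² = (-11−1)² + (9−(-2))² + (1−3)² = 144 + 121 + 4 = 269
|pV4|² = (-11−(-6))² + (9−9)² + (1−(-6))² = 25 + 0 + 49 = 74
|pV5|² = (-11−(-3))² + (9−11)² + (1−(-5))² = 64 + 4 + 36 = 104
|pV6|² = (-11−10)² + (9−(-5))² + (1−6)² = 441 + 196 + 25 = 662
|pV7|² = (-11−(-1))² + (9−4)² + (1−(-6))² = 100 + 25 + 49 = 174
|pV8|² = (-11−(-2))² + (9−11)² + (1−(-6))² = 81 + 4 + 49 = 134
|pV9|² = (-11−(-10))² + (9−(-1))² + (1−5)² = 1 + 100 + 16 = 117
d²(p, V10) = (-11−(-11))² + (9−2)² + (1−(-11))² = 0 + 49 + 144 = 193
The largest is to V6.

V6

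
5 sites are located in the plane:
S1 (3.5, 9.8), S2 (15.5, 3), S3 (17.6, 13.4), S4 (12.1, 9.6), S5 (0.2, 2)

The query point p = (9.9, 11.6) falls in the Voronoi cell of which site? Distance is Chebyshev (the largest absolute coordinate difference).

d(p,S1) = max(6.4, 1.8) = 6.4
d(p,S2) = max(5.6, 8.6) = 8.6
d(p,S3) = max(7.7, 1.8) = 7.7
d(p,S4) = max(2.2, 2) = 2.2
d(p,S5) = max(9.7, 9.6) = 9.7
The smallest is to S4, so p lies in the Voronoi region of S4.

S4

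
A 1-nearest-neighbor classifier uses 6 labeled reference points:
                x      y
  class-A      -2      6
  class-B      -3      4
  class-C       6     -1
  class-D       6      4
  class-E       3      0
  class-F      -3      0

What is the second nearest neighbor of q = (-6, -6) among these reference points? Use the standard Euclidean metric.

class-B

Compare squared distances (the ordering matches that of the actual distances):
d²(q, class-A) = (-6−(-2))² + (-6−6)² = 16 + 144 = 160
d²(q, class-B) = (-6−(-3))² + (-6−4)² = 9 + 100 = 109
d²(q, class-C) = (-6−6)² + (-6−(-1))² = 144 + 25 = 169
d²(q, class-D) = (-6−6)² + (-6−4)² = 144 + 100 = 244
d²(q, class-E) = (-6−3)² + (-6−0)² = 81 + 36 = 117
d²(q, class-F) = (-6−(-3))² + (-6−0)² = 9 + 36 = 45
Sorted ascending: class-F, class-B, class-E, … — the second-nearest is class-B.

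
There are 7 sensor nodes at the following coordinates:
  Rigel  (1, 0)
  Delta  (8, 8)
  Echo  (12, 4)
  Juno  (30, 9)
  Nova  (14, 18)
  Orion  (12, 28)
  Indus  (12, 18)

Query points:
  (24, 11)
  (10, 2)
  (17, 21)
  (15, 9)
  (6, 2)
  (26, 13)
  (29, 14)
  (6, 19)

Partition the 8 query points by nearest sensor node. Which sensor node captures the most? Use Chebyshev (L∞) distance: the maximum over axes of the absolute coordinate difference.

(24, 11) — d to each: Rigel:23, Delta:16, Echo:12, Juno:6, Nova:10, Orion:17, Indus:12 → nearest is Juno
(10, 2) — d to each: Rigel:9, Delta:6, Echo:2, Juno:20, Nova:16, Orion:26, Indus:16 → nearest is Echo
(17, 21) — d to each: Rigel:21, Delta:13, Echo:17, Juno:13, Nova:3, Orion:7, Indus:5 → nearest is Nova
(15, 9) — d to each: Rigel:14, Delta:7, Echo:5, Juno:15, Nova:9, Orion:19, Indus:9 → nearest is Echo
(6, 2) — d to each: Rigel:5, Delta:6, Echo:6, Juno:24, Nova:16, Orion:26, Indus:16 → nearest is Rigel
(26, 13) — d to each: Rigel:25, Delta:18, Echo:14, Juno:4, Nova:12, Orion:15, Indus:14 → nearest is Juno
(29, 14) — d to each: Rigel:28, Delta:21, Echo:17, Juno:5, Nova:15, Orion:17, Indus:17 → nearest is Juno
(6, 19) — d to each: Rigel:19, Delta:11, Echo:15, Juno:24, Nova:8, Orion:9, Indus:6 → nearest is Indus
Tally — Rigel:1, Echo:2, Juno:3, Nova:1, Indus:1. Juno captures the most (3).

Juno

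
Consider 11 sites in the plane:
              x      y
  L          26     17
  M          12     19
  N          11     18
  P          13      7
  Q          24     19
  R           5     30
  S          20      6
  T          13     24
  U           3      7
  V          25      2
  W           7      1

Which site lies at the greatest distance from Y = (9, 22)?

V

Squared Euclidean distances:
|YL|² = (9−26)² + (22−17)² = 289 + 25 = 314
|YM|² = (9−12)² + (22−19)² = 9 + 9 = 18
|YN|² = (9−11)² + (22−18)² = 4 + 16 = 20
|YP|² = (9−13)² + (22−7)² = 16 + 225 = 241
|YQ|² = (9−24)² + (22−19)² = 225 + 9 = 234
|YR|² = (9−5)² + (22−30)² = 16 + 64 = 80
|YS|² = (9−20)² + (22−6)² = 121 + 256 = 377
|YT|² = (9−13)² + (22−24)² = 16 + 4 = 20
|YU|² = (9−3)² + (22−7)² = 36 + 225 = 261
|YV|² = (9−25)² + (22−2)² = 256 + 400 = 656
|YW|² = (9−7)² + (22−1)² = 4 + 441 = 445
The largest is to V.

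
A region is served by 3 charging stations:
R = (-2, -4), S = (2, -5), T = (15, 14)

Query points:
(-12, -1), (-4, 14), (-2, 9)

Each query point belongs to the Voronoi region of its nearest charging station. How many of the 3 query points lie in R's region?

(-12, -1) — d² to each: R:109, S:212, T:954 → nearest is R
(-4, 14) — d² to each: R:328, S:397, T:361 → nearest is R
(-2, 9) — d² to each: R:169, S:212, T:314 → nearest is R
3 of the 3 points have R as nearest.

3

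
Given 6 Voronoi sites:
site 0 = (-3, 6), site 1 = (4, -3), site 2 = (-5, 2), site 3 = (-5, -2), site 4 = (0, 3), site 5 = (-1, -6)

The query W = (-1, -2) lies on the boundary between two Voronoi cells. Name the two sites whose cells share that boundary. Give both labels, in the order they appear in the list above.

site 3 and site 5

Squared distances from W to each site:
d²(W, site 0) = (-1−(-3))² + (-2−6)² = 4 + 64 = 68
d²(W, site 1) = (-1−4)² + (-2−(-3))² = 25 + 1 = 26
d²(W, site 2) = (-1−(-5))² + (-2−2)² = 16 + 16 = 32
d²(W, site 3) = (-1−(-5))² + (-2−(-2))² = 16 + 0 = 16
d²(W, site 4) = (-1−0)² + (-2−3)² = 1 + 25 = 26
d²(W, site 5) = (-1−(-1))² + (-2−(-6))² = 0 + 16 = 16
W is equidistant from site 3 and site 5 (both at squared distance 16), and every other site is strictly farther — so W lies on the site 3–site 5 Voronoi edge.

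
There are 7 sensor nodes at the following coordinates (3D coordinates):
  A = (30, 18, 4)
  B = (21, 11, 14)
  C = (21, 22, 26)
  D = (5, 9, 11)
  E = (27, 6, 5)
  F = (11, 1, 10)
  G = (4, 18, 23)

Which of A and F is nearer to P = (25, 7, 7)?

A

Compare squared distances:
|PA|² = (25−30)² + (7−18)² + (7−4)² = 25 + 121 + 9 = 155
|PF|² = (25−11)² + (7−1)² + (7−10)² = 196 + 36 + 9 = 241
155 < 241, so A is closer.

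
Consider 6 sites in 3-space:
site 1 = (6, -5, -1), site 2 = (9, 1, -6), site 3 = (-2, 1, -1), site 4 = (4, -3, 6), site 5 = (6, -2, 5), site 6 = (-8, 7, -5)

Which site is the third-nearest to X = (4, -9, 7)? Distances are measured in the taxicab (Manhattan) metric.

d(X, site 1) = |4−6| + |-9−(-5)| + |7−(-1)| = 2 + 4 + 8 = 14
d(X, site 2) = |4−9| + |-9−1| + |7−(-6)| = 5 + 10 + 13 = 28
d(X, site 3) = |4−(-2)| + |-9−1| + |7−(-1)| = 6 + 10 + 8 = 24
d(X, site 4) = |4−4| + |-9−(-3)| + |7−6| = 0 + 6 + 1 = 7
d(X, site 5) = |4−6| + |-9−(-2)| + |7−5| = 2 + 7 + 2 = 11
d(X, site 6) = |4−(-8)| + |-9−7| + |7−(-5)| = 12 + 16 + 12 = 40
Sorted ascending: site 4, site 5, site 1, site 3, … — the third-nearest is site 1.

site 1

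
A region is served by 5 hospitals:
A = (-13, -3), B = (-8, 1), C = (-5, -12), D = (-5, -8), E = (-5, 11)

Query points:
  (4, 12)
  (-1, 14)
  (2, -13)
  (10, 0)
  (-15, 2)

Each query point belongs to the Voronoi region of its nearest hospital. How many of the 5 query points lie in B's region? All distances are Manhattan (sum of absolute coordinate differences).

(4, 12) — d to each: A:32, B:23, C:33, D:29, E:10 → nearest is E
(-1, 14) — d to each: A:29, B:20, C:30, D:26, E:7 → nearest is E
(2, -13) — d to each: A:25, B:24, C:8, D:12, E:31 → nearest is C
(10, 0) — d to each: A:26, B:19, C:27, D:23, E:26 → nearest is B
(-15, 2) — d to each: A:7, B:8, C:24, D:20, E:19 → nearest is A
1 of the 5 points has B as nearest.

1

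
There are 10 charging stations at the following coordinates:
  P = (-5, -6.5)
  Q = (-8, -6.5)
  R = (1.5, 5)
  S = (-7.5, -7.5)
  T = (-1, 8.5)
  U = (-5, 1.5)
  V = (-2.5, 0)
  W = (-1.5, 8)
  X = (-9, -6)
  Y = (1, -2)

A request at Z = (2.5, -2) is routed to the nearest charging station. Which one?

Squared Euclidean distances:
|ZP|² = 56.25 + 20.25 = 76.5
|ZQ|² = 110.25 + 20.25 = 130.5
|ZR|² = 1 + 49 = 50
|ZS|² = 100 + 30.25 = 130.25
|ZT|² = 12.25 + 110.25 = 122.5
|ZU|² = 56.25 + 12.25 = 68.5
|ZV|² = 25 + 4 = 29
|ZW|² = 16 + 100 = 116
|ZX|² = 132.25 + 16 = 148.25
|ZY|² = 2.25 + 0 = 2.25
The smallest is to Y, so Z lies in the Voronoi region of Y.

Y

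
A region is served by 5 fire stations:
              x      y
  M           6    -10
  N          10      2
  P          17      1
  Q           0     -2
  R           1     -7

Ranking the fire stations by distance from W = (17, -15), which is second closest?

P

Squared Euclidean distances:
|WM|² = (17−6)² + (-15−(-10))² = 121 + 25 = 146
|WN|² = (17−10)² + (-15−2)² = 49 + 289 = 338
|WP|² = (17−17)² + (-15−1)² = 0 + 256 = 256
|WQ|² = (17−0)² + (-15−(-2))² = 289 + 169 = 458
|WR|² = (17−1)² + (-15−(-7))² = 256 + 64 = 320
Sorted ascending: M, P, R, … — the second-nearest is P.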